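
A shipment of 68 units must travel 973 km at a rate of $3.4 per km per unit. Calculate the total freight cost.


TC = dist * cost * units = 973 * 3.4 * 68 = $224957.60

$224957.60


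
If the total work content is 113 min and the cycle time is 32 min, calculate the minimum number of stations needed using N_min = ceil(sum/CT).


Formula: N_min = ceil(Sum of Task Times / Cycle Time)
N_min = ceil(113 min / 32 min) = ceil(3.5312)
N_min = 4 stations

4


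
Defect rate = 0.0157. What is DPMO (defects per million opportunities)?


DPMO = defect_rate * 1000000 = 0.0157 * 1000000

15700


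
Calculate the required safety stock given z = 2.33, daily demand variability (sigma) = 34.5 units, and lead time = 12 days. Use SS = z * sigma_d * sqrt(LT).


Formula: SS = z * sigma_d * sqrt(LT)
sqrt(LT) = sqrt(12) = 3.4641
SS = 2.33 * 34.5 * 3.4641
SS = 278.5 units

278.5 units


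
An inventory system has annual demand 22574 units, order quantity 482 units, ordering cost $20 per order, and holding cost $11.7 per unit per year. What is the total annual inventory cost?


TC = 22574/482 * 20 + 482/2 * 11.7

$3756.38


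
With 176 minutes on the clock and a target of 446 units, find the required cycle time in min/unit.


Formula: CT = Available Time / Number of Units
CT = 176 min / 446 units
CT = 0.39 min/unit

0.39 min/unit


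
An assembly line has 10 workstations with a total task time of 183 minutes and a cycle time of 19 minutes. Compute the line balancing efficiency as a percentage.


Formula: Efficiency = Sum of Task Times / (N_stations * CT) * 100
Total station capacity = 10 stations * 19 min = 190 min
Efficiency = 183 / 190 * 100 = 96.3%

96.3%


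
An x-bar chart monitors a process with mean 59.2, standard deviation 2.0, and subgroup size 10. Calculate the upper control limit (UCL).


UCL = 59.2 + 3 * 2.0 / sqrt(10)

61.1


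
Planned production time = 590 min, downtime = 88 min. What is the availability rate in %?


Formula: Availability = (Planned Time - Downtime) / Planned Time * 100
Uptime = 590 - 88 = 502 min
Availability = 502 / 590 * 100 = 85.1%

85.1%


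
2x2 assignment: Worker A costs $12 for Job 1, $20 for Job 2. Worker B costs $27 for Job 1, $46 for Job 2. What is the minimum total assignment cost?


Option 1: A->1 + B->2 = $12 + $46 = $58
Option 2: A->2 + B->1 = $20 + $27 = $47
Min cost = min($58, $47) = $47

$47


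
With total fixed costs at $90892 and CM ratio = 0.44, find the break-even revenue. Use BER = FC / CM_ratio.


Formula: BER = Fixed Costs / Contribution Margin Ratio
BER = $90892 / 0.44
BER = $206572.73 (to the nearest cent)

$206572.73


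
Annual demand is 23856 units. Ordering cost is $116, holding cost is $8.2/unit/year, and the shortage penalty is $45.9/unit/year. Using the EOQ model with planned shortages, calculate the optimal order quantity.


Formula: EOQ* = sqrt(2DS/H) * sqrt((H+P)/P)
Base EOQ = sqrt(2*23856*116/8.2) = 821.55 units
Correction = sqrt((8.2+45.9)/45.9) = 1.08566
EOQ* = 821.55 * 1.08566 = 891.9 units

891.9 units


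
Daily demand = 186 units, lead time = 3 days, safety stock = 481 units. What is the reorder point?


Formula: ROP = (Daily Demand * Lead Time) + Safety Stock
Demand during lead time = 186 * 3 = 558 units
ROP = 558 + 481 = 1039 units

1039 units


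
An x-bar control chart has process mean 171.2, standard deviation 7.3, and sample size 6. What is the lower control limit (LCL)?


LCL = 171.2 - 3 * 7.3 / sqrt(6)

162.26


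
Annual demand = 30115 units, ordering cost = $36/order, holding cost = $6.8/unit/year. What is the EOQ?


Formula: EOQ = sqrt(2 * D * S / H)
Numerator: 2 * 30115 * 36 = 2168280
2DS/H = 2168280 / 6.8 = 318864.7
EOQ = sqrt(318864.7) = 564.7 units

564.7 units


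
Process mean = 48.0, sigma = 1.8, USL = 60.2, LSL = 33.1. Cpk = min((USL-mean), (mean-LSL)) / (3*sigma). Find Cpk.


Cpu = (60.2 - 48.0) / (3 * 1.8) = 2.26
Cpl = (48.0 - 33.1) / (3 * 1.8) = 2.76
Cpk = min(2.26, 2.76) = 2.26

2.26


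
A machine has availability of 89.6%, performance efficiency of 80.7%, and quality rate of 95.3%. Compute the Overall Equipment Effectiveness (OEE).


Formula: OEE = Availability * Performance * Quality / 10000
A * P = 89.6% * 80.7% / 100 = 72.31%
OEE = 72.31% * 95.3% / 100 = 68.9%

68.9%


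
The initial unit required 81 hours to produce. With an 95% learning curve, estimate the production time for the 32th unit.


Formula: T_n = T_1 * (learning_rate)^(log2(n)) where learning_rate = rate/100
Doublings = log2(32) = 5
T_n = 81 * 0.95^5
T_n = 81 * 0.7738 = 62.7 hours

62.7 hours


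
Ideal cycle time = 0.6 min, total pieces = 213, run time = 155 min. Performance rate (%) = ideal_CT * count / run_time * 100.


Formula: Performance = (Ideal CT * Total Count) / Run Time * 100
Ideal output time = 0.6 * 213 = 127.8 min
Performance = 127.8 / 155 * 100 = 82.5%

82.5%


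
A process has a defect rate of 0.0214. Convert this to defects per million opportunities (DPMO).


DPMO = defect_rate * 1000000 = 0.0214 * 1000000

21400


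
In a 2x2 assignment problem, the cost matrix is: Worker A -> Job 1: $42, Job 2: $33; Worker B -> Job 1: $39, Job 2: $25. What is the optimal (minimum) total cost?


Option 1: A->1 + B->2 = $42 + $25 = $67
Option 2: A->2 + B->1 = $33 + $39 = $72
Min cost = min($67, $72) = $67

$67


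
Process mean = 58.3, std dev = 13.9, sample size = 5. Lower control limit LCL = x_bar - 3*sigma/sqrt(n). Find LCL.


LCL = 58.3 - 3 * 13.9 / sqrt(5)

39.65


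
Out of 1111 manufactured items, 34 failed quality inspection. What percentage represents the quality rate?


Formula: Quality Rate = Good Pieces / Total Pieces * 100
Good pieces = 1111 - 34 = 1077
QR = 1077 / 1111 * 100 = 96.9%

96.9%


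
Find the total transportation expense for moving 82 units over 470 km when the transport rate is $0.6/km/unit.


TC = dist * cost * units = 470 * 0.6 * 82 = $23124.00

$23124.00


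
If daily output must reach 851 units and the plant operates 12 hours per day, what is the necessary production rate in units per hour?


Formula: Production Rate = Daily Demand / Available Hours
Rate = 851 units/day / 12 hours/day
Rate = 70.9 units/hour

70.9 units/hour


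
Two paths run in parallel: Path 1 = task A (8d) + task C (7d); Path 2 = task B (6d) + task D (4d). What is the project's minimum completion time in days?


Path 1 = 8 + 7 = 15 days
Path 2 = 6 + 4 = 10 days
Duration = max(15, 10) = 15 days

15 days


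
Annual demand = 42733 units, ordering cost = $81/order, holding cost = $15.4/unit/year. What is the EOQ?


Formula: EOQ = sqrt(2 * D * S / H)
Numerator: 2 * 42733 * 81 = 6922746
2DS/H = 6922746 / 15.4 = 449529.0
EOQ = sqrt(449529.0) = 670.5 units

670.5 units


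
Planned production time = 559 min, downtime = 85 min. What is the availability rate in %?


Formula: Availability = (Planned Time - Downtime) / Planned Time * 100
Uptime = 559 - 85 = 474 min
Availability = 474 / 559 * 100 = 84.8%

84.8%


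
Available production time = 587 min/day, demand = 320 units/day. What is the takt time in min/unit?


Formula: Takt Time = Available Production Time / Customer Demand
Takt = 587 min/day / 320 units/day
Takt = 1.83 min/unit

1.83 min/unit


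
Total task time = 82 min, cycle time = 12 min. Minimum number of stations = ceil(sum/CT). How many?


Formula: N_min = ceil(Sum of Task Times / Cycle Time)
N_min = ceil(82 min / 12 min) = ceil(6.8333)
N_min = 7 stations

7


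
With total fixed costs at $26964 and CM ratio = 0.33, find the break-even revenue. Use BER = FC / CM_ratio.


Formula: BER = Fixed Costs / Contribution Margin Ratio
BER = $26964 / 0.33
BER = $81709.09 (to the nearest cent)

$81709.09


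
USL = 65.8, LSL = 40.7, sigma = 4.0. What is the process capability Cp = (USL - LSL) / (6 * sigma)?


Cp = (65.8 - 40.7) / (6 * 4.0)

1.05


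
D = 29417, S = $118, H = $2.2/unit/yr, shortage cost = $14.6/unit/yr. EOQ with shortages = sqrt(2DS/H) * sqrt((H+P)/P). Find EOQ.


Formula: EOQ* = sqrt(2DS/H) * sqrt((H+P)/P)
Base EOQ = sqrt(2*29417*118/2.2) = 1776.41 units
Correction = sqrt((2.2+14.6)/14.6) = 1.0727
EOQ* = 1776.41 * 1.0727 = 1905.6 units

1905.6 units


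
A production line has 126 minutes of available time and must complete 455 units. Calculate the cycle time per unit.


Formula: CT = Available Time / Number of Units
CT = 126 min / 455 units
CT = 0.28 min/unit

0.28 min/unit


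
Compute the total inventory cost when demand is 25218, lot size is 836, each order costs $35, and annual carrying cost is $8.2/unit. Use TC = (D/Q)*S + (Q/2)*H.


TC = 25218/836 * 35 + 836/2 * 8.2

$4483.38


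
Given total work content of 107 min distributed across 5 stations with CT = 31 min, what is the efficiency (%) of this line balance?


Formula: Efficiency = Sum of Task Times / (N_stations * CT) * 100
Total station capacity = 5 stations * 31 min = 155 min
Efficiency = 107 / 155 * 100 = 69.0%

69.0%


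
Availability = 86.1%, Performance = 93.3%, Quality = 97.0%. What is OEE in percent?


Formula: OEE = Availability * Performance * Quality / 10000
A * P = 86.1% * 93.3% / 100 = 80.33%
OEE = 80.33% * 97.0% / 100 = 77.9%

77.9%


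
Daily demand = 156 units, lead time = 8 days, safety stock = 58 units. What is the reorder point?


Formula: ROP = (Daily Demand * Lead Time) + Safety Stock
Demand during lead time = 156 * 8 = 1248 units
ROP = 1248 + 58 = 1306 units

1306 units


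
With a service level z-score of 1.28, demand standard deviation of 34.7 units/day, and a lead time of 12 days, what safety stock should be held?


Formula: SS = z * sigma_d * sqrt(LT)
sqrt(LT) = sqrt(12) = 3.4641
SS = 1.28 * 34.7 * 3.4641
SS = 153.9 units

153.9 units


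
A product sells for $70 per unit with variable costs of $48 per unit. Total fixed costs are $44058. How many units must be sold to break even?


Formula: BEQ = Fixed Costs / (Price - Variable Cost)
Contribution margin = $70 - $48 = $22/unit
BEQ = ceil($44058 / $22/unit) = ceil(2002.64) = 2003 units

2003 units


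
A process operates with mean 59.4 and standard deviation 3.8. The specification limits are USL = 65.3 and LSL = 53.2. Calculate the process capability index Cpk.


Cpu = (65.3 - 59.4) / (3 * 3.8) = 0.52
Cpl = (59.4 - 53.2) / (3 * 3.8) = 0.54
Cpk = min(0.52, 0.54) = 0.52

0.52


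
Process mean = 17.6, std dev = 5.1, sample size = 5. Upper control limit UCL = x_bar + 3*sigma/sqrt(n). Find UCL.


UCL = 17.6 + 3 * 5.1 / sqrt(5)

24.44


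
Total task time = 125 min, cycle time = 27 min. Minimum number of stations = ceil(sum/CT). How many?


Formula: N_min = ceil(Sum of Task Times / Cycle Time)
N_min = ceil(125 min / 27 min) = ceil(4.6296)
N_min = 5 stations

5


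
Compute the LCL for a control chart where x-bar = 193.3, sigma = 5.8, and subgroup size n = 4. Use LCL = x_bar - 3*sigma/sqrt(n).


LCL = 193.3 - 3 * 5.8 / sqrt(4)

184.6


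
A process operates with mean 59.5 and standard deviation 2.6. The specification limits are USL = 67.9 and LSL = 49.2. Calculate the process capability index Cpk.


Cpu = (67.9 - 59.5) / (3 * 2.6) = 1.08
Cpl = (59.5 - 49.2) / (3 * 2.6) = 1.32
Cpk = min(1.08, 1.32) = 1.08

1.08


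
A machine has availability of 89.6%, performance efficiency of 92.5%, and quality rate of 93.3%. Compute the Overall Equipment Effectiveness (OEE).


Formula: OEE = Availability * Performance * Quality / 10000
A * P = 89.6% * 92.5% / 100 = 82.88%
OEE = 82.88% * 93.3% / 100 = 77.3%

77.3%


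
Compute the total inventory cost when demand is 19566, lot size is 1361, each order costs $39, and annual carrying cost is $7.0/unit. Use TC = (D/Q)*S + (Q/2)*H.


TC = 19566/1361 * 39 + 1361/2 * 7.0

$5324.17


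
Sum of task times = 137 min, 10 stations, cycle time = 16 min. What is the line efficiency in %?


Formula: Efficiency = Sum of Task Times / (N_stations * CT) * 100
Total station capacity = 10 stations * 16 min = 160 min
Efficiency = 137 / 160 * 100 = 85.6%

85.6%


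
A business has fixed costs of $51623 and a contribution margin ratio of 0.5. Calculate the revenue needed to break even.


Formula: BER = Fixed Costs / Contribution Margin Ratio
BER = $51623 / 0.5
BER = $103246.00 (to the nearest cent)

$103246.00


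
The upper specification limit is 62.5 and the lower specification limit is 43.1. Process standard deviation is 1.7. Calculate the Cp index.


Cp = (62.5 - 43.1) / (6 * 1.7)

1.9


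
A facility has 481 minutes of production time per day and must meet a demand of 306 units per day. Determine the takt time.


Formula: Takt Time = Available Production Time / Customer Demand
Takt = 481 min/day / 306 units/day
Takt = 1.57 min/unit

1.57 min/unit


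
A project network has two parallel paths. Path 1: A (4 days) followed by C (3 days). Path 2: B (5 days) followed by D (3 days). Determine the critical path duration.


Path 1 = 4 + 3 = 7 days
Path 2 = 5 + 3 = 8 days
Duration = max(7, 8) = 8 days

8 days


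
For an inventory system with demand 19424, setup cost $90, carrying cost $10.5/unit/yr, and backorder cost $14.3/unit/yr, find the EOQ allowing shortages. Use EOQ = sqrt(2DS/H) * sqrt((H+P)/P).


Formula: EOQ* = sqrt(2DS/H) * sqrt((H+P)/P)
Base EOQ = sqrt(2*19424*90/10.5) = 577.05 units
Correction = sqrt((10.5+14.3)/14.3) = 1.31692
EOQ* = 577.05 * 1.31692 = 759.9 units

759.9 units


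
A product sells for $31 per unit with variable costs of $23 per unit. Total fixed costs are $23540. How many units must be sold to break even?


Formula: BEQ = Fixed Costs / (Price - Variable Cost)
Contribution margin = $31 - $23 = $8/unit
BEQ = ceil($23540 / $8/unit) = ceil(2942.5) = 2943 units

2943 units


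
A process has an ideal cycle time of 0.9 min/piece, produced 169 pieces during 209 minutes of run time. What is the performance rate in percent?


Formula: Performance = (Ideal CT * Total Count) / Run Time * 100
Ideal output time = 0.9 * 169 = 152.1 min
Performance = 152.1 / 209 * 100 = 72.8%

72.8%


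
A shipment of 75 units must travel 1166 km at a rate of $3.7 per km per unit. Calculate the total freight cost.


TC = dist * cost * units = 1166 * 3.7 * 75 = $323565.00

$323565.00


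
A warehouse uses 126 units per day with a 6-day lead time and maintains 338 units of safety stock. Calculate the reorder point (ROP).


Formula: ROP = (Daily Demand * Lead Time) + Safety Stock
Demand during lead time = 126 * 6 = 756 units
ROP = 756 + 338 = 1094 units

1094 units


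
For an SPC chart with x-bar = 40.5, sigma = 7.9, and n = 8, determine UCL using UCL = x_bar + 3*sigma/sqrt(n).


UCL = 40.5 + 3 * 7.9 / sqrt(8)

48.88


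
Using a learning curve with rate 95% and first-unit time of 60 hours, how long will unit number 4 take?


Formula: T_n = T_1 * (learning_rate)^(log2(n)) where learning_rate = rate/100
Doublings = log2(4) = 2
T_n = 60 * 0.95^2
T_n = 60 * 0.9025 = 54.2 hours

54.2 hours


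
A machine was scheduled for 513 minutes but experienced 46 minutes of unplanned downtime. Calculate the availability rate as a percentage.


Formula: Availability = (Planned Time - Downtime) / Planned Time * 100
Uptime = 513 - 46 = 467 min
Availability = 467 / 513 * 100 = 91.0%

91.0%


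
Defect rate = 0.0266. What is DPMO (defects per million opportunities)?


DPMO = defect_rate * 1000000 = 0.0266 * 1000000

26600


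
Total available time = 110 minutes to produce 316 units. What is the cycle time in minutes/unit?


Formula: CT = Available Time / Number of Units
CT = 110 min / 316 units
CT = 0.35 min/unit

0.35 min/unit


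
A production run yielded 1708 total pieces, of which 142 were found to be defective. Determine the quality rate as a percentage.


Formula: Quality Rate = Good Pieces / Total Pieces * 100
Good pieces = 1708 - 142 = 1566
QR = 1566 / 1708 * 100 = 91.7%

91.7%


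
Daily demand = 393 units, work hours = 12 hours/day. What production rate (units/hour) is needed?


Formula: Production Rate = Daily Demand / Available Hours
Rate = 393 units/day / 12 hours/day
Rate = 32.8 units/hour

32.8 units/hour


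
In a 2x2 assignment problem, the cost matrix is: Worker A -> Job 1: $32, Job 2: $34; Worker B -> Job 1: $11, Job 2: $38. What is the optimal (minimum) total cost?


Option 1: A->1 + B->2 = $32 + $38 = $70
Option 2: A->2 + B->1 = $34 + $11 = $45
Min cost = min($70, $45) = $45

$45


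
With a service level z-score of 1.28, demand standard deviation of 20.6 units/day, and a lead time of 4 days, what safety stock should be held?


Formula: SS = z * sigma_d * sqrt(LT)
sqrt(LT) = sqrt(4) = 2.0
SS = 1.28 * 20.6 * 2.0
SS = 52.7 units

52.7 units


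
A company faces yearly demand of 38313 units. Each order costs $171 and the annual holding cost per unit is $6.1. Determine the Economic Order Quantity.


Formula: EOQ = sqrt(2 * D * S / H)
Numerator: 2 * 38313 * 171 = 13103046
2DS/H = 13103046 / 6.1 = 2148040.3
EOQ = sqrt(2148040.3) = 1465.6 units

1465.6 units


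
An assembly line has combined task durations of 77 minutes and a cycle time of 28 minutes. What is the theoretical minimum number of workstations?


Formula: N_min = ceil(Sum of Task Times / Cycle Time)
N_min = ceil(77 min / 28 min) = ceil(2.75)
N_min = 3 stations

3


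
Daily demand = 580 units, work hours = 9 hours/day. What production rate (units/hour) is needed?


Formula: Production Rate = Daily Demand / Available Hours
Rate = 580 units/day / 9 hours/day
Rate = 64.4 units/hour

64.4 units/hour


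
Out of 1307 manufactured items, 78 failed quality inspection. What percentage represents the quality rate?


Formula: Quality Rate = Good Pieces / Total Pieces * 100
Good pieces = 1307 - 78 = 1229
QR = 1229 / 1307 * 100 = 94.0%

94.0%


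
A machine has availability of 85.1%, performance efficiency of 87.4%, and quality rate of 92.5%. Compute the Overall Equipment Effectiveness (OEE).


Formula: OEE = Availability * Performance * Quality / 10000
A * P = 85.1% * 87.4% / 100 = 74.38%
OEE = 74.38% * 92.5% / 100 = 68.8%

68.8%


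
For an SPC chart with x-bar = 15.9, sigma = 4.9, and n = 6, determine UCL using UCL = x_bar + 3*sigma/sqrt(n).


UCL = 15.9 + 3 * 4.9 / sqrt(6)

21.9


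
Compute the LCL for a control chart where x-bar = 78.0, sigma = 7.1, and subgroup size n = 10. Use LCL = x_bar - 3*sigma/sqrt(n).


LCL = 78.0 - 3 * 7.1 / sqrt(10)

71.26


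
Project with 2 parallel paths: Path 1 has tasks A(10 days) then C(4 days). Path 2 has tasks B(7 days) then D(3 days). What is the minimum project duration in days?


Path 1 = 10 + 4 = 14 days
Path 2 = 7 + 3 = 10 days
Duration = max(14, 10) = 14 days

14 days


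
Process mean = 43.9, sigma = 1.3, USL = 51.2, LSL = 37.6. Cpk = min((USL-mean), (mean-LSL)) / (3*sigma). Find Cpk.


Cpu = (51.2 - 43.9) / (3 * 1.3) = 1.87
Cpl = (43.9 - 37.6) / (3 * 1.3) = 1.62
Cpk = min(1.87, 1.62) = 1.62

1.62


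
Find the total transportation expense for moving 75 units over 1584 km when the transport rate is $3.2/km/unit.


TC = dist * cost * units = 1584 * 3.2 * 75 = $380160.00

$380160.00


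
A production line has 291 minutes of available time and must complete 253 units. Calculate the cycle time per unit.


Formula: CT = Available Time / Number of Units
CT = 291 min / 253 units
CT = 1.15 min/unit

1.15 min/unit


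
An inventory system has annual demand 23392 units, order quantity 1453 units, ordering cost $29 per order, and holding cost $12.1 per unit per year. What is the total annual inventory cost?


TC = 23392/1453 * 29 + 1453/2 * 12.1

$9257.52


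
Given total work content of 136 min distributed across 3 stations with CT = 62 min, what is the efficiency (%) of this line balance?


Formula: Efficiency = Sum of Task Times / (N_stations * CT) * 100
Total station capacity = 3 stations * 62 min = 186 min
Efficiency = 136 / 186 * 100 = 73.1%

73.1%


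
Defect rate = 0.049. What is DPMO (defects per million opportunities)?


DPMO = defect_rate * 1000000 = 0.049 * 1000000

49000


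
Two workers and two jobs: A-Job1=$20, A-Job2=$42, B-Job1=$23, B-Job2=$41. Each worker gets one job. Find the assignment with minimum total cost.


Option 1: A->1 + B->2 = $20 + $41 = $61
Option 2: A->2 + B->1 = $42 + $23 = $65
Min cost = min($61, $65) = $61

$61


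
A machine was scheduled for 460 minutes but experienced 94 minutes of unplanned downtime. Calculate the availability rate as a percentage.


Formula: Availability = (Planned Time - Downtime) / Planned Time * 100
Uptime = 460 - 94 = 366 min
Availability = 366 / 460 * 100 = 79.6%

79.6%


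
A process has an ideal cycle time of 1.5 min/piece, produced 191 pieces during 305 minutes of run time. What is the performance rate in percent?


Formula: Performance = (Ideal CT * Total Count) / Run Time * 100
Ideal output time = 1.5 * 191 = 286.5 min
Performance = 286.5 / 305 * 100 = 93.9%

93.9%


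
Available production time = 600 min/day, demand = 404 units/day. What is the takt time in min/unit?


Formula: Takt Time = Available Production Time / Customer Demand
Takt = 600 min/day / 404 units/day
Takt = 1.49 min/unit

1.49 min/unit


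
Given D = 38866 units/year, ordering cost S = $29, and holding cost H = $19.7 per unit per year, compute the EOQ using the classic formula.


Formula: EOQ = sqrt(2 * D * S / H)
Numerator: 2 * 38866 * 29 = 2254228
2DS/H = 2254228 / 19.7 = 114427.8
EOQ = sqrt(114427.8) = 338.3 units

338.3 units


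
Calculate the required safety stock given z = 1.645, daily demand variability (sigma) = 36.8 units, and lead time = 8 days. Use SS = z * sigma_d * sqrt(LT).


Formula: SS = z * sigma_d * sqrt(LT)
sqrt(LT) = sqrt(8) = 2.8284
SS = 1.645 * 36.8 * 2.8284
SS = 171.2 units

171.2 units


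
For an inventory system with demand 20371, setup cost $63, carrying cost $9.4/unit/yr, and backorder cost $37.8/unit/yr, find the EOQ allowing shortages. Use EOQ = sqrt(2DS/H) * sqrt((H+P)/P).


Formula: EOQ* = sqrt(2DS/H) * sqrt((H+P)/P)
Base EOQ = sqrt(2*20371*63/9.4) = 522.55 units
Correction = sqrt((9.4+37.8)/37.8) = 1.11744
EOQ* = 522.55 * 1.11744 = 583.9 units

583.9 units


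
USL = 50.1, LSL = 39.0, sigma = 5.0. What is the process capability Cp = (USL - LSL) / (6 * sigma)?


Cp = (50.1 - 39.0) / (6 * 5.0)

0.37


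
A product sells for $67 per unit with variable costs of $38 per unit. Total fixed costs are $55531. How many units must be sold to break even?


Formula: BEQ = Fixed Costs / (Price - Variable Cost)
Contribution margin = $67 - $38 = $29/unit
BEQ = ceil($55531 / $29/unit) = ceil(1914.86) = 1915 units

1915 units


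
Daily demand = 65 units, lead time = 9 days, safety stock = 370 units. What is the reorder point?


Formula: ROP = (Daily Demand * Lead Time) + Safety Stock
Demand during lead time = 65 * 9 = 585 units
ROP = 585 + 370 = 955 units

955 units


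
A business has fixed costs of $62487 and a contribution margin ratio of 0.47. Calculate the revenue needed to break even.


Formula: BER = Fixed Costs / Contribution Margin Ratio
BER = $62487 / 0.47
BER = $132951.06 (to the nearest cent)

$132951.06


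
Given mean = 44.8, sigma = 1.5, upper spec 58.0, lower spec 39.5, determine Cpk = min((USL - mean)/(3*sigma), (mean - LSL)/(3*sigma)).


Cpu = (58.0 - 44.8) / (3 * 1.5) = 2.93
Cpl = (44.8 - 39.5) / (3 * 1.5) = 1.18
Cpk = min(2.93, 1.18) = 1.18

1.18


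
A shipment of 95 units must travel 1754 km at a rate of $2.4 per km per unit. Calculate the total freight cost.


TC = dist * cost * units = 1754 * 2.4 * 95 = $399912.00

$399912.00


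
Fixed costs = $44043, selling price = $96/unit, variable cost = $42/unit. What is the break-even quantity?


Formula: BEQ = Fixed Costs / (Price - Variable Cost)
Contribution margin = $96 - $42 = $54/unit
BEQ = ceil($44043 / $54/unit) = ceil(815.61) = 816 units

816 units


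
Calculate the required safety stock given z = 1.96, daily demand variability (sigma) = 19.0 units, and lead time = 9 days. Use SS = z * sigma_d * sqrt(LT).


Formula: SS = z * sigma_d * sqrt(LT)
sqrt(LT) = sqrt(9) = 3.0
SS = 1.96 * 19.0 * 3.0
SS = 111.7 units

111.7 units


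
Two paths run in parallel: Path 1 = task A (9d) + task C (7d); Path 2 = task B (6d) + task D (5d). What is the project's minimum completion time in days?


Path 1 = 9 + 7 = 16 days
Path 2 = 6 + 5 = 11 days
Duration = max(16, 11) = 16 days

16 days


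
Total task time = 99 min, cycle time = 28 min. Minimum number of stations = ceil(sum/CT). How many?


Formula: N_min = ceil(Sum of Task Times / Cycle Time)
N_min = ceil(99 min / 28 min) = ceil(3.5357)
N_min = 4 stations

4


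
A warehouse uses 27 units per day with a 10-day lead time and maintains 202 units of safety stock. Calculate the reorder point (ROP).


Formula: ROP = (Daily Demand * Lead Time) + Safety Stock
Demand during lead time = 27 * 10 = 270 units
ROP = 270 + 202 = 472 units

472 units


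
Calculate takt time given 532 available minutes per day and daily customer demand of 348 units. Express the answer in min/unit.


Formula: Takt Time = Available Production Time / Customer Demand
Takt = 532 min/day / 348 units/day
Takt = 1.53 min/unit

1.53 min/unit


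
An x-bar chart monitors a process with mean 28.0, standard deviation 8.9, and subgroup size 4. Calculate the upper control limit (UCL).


UCL = 28.0 + 3 * 8.9 / sqrt(4)

41.35


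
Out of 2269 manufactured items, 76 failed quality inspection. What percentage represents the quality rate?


Formula: Quality Rate = Good Pieces / Total Pieces * 100
Good pieces = 2269 - 76 = 2193
QR = 2193 / 2269 * 100 = 96.7%

96.7%


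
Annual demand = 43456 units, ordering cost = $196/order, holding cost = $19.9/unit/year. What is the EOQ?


Formula: EOQ = sqrt(2 * D * S / H)
Numerator: 2 * 43456 * 196 = 17034752
2DS/H = 17034752 / 19.9 = 856017.7
EOQ = sqrt(856017.7) = 925.2 units

925.2 units


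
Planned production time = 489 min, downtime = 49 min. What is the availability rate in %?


Formula: Availability = (Planned Time - Downtime) / Planned Time * 100
Uptime = 489 - 49 = 440 min
Availability = 440 / 489 * 100 = 90.0%

90.0%


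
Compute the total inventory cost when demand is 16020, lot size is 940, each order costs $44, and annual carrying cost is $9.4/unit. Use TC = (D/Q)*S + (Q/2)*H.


TC = 16020/940 * 44 + 940/2 * 9.4

$5167.87


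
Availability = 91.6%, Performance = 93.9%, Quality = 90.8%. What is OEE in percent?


Formula: OEE = Availability * Performance * Quality / 10000
A * P = 91.6% * 93.9% / 100 = 86.01%
OEE = 86.01% * 90.8% / 100 = 78.1%

78.1%


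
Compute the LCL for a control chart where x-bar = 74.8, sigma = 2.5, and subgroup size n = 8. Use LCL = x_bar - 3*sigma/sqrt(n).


LCL = 74.8 - 3 * 2.5 / sqrt(8)

72.15


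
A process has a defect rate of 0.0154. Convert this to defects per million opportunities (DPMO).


DPMO = defect_rate * 1000000 = 0.0154 * 1000000

15400


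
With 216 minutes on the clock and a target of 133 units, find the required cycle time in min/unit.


Formula: CT = Available Time / Number of Units
CT = 216 min / 133 units
CT = 1.62 min/unit

1.62 min/unit


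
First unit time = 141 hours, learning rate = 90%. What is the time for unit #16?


Formula: T_n = T_1 * (learning_rate)^(log2(n)) where learning_rate = rate/100
Doublings = log2(16) = 4
T_n = 141 * 0.9^4
T_n = 141 * 0.6561 = 92.5 hours

92.5 hours


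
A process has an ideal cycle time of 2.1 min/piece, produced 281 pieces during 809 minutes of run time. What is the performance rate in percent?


Formula: Performance = (Ideal CT * Total Count) / Run Time * 100
Ideal output time = 2.1 * 281 = 590.1 min
Performance = 590.1 / 809 * 100 = 72.9%

72.9%


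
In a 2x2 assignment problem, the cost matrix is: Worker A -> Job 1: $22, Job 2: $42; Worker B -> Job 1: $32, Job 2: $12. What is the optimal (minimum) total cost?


Option 1: A->1 + B->2 = $22 + $12 = $34
Option 2: A->2 + B->1 = $42 + $32 = $74
Min cost = min($34, $74) = $34

$34


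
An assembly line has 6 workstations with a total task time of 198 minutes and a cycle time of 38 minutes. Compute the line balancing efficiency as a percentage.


Formula: Efficiency = Sum of Task Times / (N_stations * CT) * 100
Total station capacity = 6 stations * 38 min = 228 min
Efficiency = 198 / 228 * 100 = 86.8%

86.8%


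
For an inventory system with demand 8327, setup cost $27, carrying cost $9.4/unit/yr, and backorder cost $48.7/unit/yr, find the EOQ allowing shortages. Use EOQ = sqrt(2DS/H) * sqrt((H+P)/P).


Formula: EOQ* = sqrt(2DS/H) * sqrt((H+P)/P)
Base EOQ = sqrt(2*8327*27/9.4) = 218.71 units
Correction = sqrt((9.4+48.7)/48.7) = 1.09225
EOQ* = 218.71 * 1.09225 = 238.9 units

238.9 units


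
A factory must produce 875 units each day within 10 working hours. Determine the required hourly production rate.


Formula: Production Rate = Daily Demand / Available Hours
Rate = 875 units/day / 10 hours/day
Rate = 87.5 units/hour

87.5 units/hour


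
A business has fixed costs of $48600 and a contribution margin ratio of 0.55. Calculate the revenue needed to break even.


Formula: BER = Fixed Costs / Contribution Margin Ratio
BER = $48600 / 0.55
BER = $88363.64 (to the nearest cent)

$88363.64


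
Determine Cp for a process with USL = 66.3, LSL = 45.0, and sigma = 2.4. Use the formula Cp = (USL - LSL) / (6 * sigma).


Cp = (66.3 - 45.0) / (6 * 2.4)

1.48


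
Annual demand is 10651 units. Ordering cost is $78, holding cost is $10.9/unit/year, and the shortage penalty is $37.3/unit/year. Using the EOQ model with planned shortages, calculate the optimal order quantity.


Formula: EOQ* = sqrt(2DS/H) * sqrt((H+P)/P)
Base EOQ = sqrt(2*10651*78/10.9) = 390.43 units
Correction = sqrt((10.9+37.3)/37.3) = 1.13676
EOQ* = 390.43 * 1.13676 = 443.8 units

443.8 units


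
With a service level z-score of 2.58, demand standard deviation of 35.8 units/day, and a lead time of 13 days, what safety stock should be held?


Formula: SS = z * sigma_d * sqrt(LT)
sqrt(LT) = sqrt(13) = 3.6056
SS = 2.58 * 35.8 * 3.6056
SS = 333.0 units

333.0 units


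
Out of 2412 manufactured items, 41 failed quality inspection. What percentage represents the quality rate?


Formula: Quality Rate = Good Pieces / Total Pieces * 100
Good pieces = 2412 - 41 = 2371
QR = 2371 / 2412 * 100 = 98.3%

98.3%


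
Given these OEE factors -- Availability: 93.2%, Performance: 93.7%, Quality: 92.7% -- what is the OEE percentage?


Formula: OEE = Availability * Performance * Quality / 10000
A * P = 93.2% * 93.7% / 100 = 87.33%
OEE = 87.33% * 92.7% / 100 = 81.0%

81.0%


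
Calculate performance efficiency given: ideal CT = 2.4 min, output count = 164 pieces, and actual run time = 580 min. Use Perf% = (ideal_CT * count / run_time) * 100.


Formula: Performance = (Ideal CT * Total Count) / Run Time * 100
Ideal output time = 2.4 * 164 = 393.6 min
Performance = 393.6 / 580 * 100 = 67.9%

67.9%


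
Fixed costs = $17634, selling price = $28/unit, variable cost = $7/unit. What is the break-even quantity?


Formula: BEQ = Fixed Costs / (Price - Variable Cost)
Contribution margin = $28 - $7 = $21/unit
BEQ = ceil($17634 / $21/unit) = ceil(839.71) = 840 units

840 units


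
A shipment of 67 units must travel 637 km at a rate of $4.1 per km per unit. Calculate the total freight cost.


TC = dist * cost * units = 637 * 4.1 * 67 = $174983.90

$174983.90


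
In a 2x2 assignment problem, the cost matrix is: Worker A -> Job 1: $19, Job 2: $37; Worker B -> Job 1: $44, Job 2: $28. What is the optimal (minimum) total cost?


Option 1: A->1 + B->2 = $19 + $28 = $47
Option 2: A->2 + B->1 = $37 + $44 = $81
Min cost = min($47, $81) = $47

$47


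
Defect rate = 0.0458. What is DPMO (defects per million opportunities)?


DPMO = defect_rate * 1000000 = 0.0458 * 1000000

45800


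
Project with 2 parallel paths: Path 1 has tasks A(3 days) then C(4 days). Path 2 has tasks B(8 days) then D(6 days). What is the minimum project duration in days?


Path 1 = 3 + 4 = 7 days
Path 2 = 8 + 6 = 14 days
Duration = max(7, 14) = 14 days

14 days


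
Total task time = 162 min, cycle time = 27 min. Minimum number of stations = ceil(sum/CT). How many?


Formula: N_min = ceil(Sum of Task Times / Cycle Time)
N_min = ceil(162 min / 27 min) = ceil(6.0)
N_min = 6 stations

6


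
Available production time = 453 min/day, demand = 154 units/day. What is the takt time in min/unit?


Formula: Takt Time = Available Production Time / Customer Demand
Takt = 453 min/day / 154 units/day
Takt = 2.94 min/unit

2.94 min/unit


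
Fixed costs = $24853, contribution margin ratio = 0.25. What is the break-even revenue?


Formula: BER = Fixed Costs / Contribution Margin Ratio
BER = $24853 / 0.25
BER = $99412.00 (to the nearest cent)

$99412.00


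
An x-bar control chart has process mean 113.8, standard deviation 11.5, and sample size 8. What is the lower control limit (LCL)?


LCL = 113.8 - 3 * 11.5 / sqrt(8)

101.6


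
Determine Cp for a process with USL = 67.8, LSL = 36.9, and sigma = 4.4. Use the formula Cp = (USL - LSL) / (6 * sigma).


Cp = (67.8 - 36.9) / (6 * 4.4)

1.17


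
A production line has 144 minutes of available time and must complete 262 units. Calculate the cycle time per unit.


Formula: CT = Available Time / Number of Units
CT = 144 min / 262 units
CT = 0.55 min/unit

0.55 min/unit


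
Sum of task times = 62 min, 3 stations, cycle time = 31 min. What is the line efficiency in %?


Formula: Efficiency = Sum of Task Times / (N_stations * CT) * 100
Total station capacity = 3 stations * 31 min = 93 min
Efficiency = 62 / 93 * 100 = 66.7%

66.7%


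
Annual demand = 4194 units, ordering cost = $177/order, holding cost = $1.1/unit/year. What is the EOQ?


Formula: EOQ = sqrt(2 * D * S / H)
Numerator: 2 * 4194 * 177 = 1484676
2DS/H = 1484676 / 1.1 = 1349705.5
EOQ = sqrt(1349705.5) = 1161.8 units

1161.8 units


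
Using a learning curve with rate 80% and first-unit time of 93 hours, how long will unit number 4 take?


Formula: T_n = T_1 * (learning_rate)^(log2(n)) where learning_rate = rate/100
Doublings = log2(4) = 2
T_n = 93 * 0.8^2
T_n = 93 * 0.64 = 59.5 hours

59.5 hours


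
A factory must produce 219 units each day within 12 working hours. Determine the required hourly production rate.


Formula: Production Rate = Daily Demand / Available Hours
Rate = 219 units/day / 12 hours/day
Rate = 18.3 units/hour

18.3 units/hour


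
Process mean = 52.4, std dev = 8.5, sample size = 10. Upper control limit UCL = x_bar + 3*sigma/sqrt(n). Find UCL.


UCL = 52.4 + 3 * 8.5 / sqrt(10)

60.46


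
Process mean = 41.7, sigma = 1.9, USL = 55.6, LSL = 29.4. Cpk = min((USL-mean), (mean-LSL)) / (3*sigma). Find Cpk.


Cpu = (55.6 - 41.7) / (3 * 1.9) = 2.44
Cpl = (41.7 - 29.4) / (3 * 1.9) = 2.16
Cpk = min(2.44, 2.16) = 2.16

2.16


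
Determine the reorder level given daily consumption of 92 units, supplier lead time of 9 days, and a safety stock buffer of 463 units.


Formula: ROP = (Daily Demand * Lead Time) + Safety Stock
Demand during lead time = 92 * 9 = 828 units
ROP = 828 + 463 = 1291 units

1291 units


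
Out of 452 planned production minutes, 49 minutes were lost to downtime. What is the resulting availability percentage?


Formula: Availability = (Planned Time - Downtime) / Planned Time * 100
Uptime = 452 - 49 = 403 min
Availability = 403 / 452 * 100 = 89.2%

89.2%


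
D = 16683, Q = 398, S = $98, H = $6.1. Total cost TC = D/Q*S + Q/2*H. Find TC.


TC = 16683/398 * 98 + 398/2 * 6.1

$5321.77


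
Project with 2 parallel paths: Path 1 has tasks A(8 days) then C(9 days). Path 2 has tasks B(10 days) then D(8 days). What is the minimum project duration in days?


Path 1 = 8 + 9 = 17 days
Path 2 = 10 + 8 = 18 days
Duration = max(17, 18) = 18 days

18 days


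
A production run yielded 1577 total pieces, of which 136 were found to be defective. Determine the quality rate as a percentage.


Formula: Quality Rate = Good Pieces / Total Pieces * 100
Good pieces = 1577 - 136 = 1441
QR = 1441 / 1577 * 100 = 91.4%

91.4%


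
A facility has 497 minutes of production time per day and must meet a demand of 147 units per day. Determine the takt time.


Formula: Takt Time = Available Production Time / Customer Demand
Takt = 497 min/day / 147 units/day
Takt = 3.38 min/unit

3.38 min/unit


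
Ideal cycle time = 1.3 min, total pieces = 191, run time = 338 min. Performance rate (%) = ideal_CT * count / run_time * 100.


Formula: Performance = (Ideal CT * Total Count) / Run Time * 100
Ideal output time = 1.3 * 191 = 248.3 min
Performance = 248.3 / 338 * 100 = 73.5%

73.5%


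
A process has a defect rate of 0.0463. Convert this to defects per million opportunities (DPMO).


DPMO = defect_rate * 1000000 = 0.0463 * 1000000

46300


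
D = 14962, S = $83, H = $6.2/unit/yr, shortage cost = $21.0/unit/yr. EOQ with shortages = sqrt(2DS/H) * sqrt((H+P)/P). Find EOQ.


Formula: EOQ* = sqrt(2DS/H) * sqrt((H+P)/P)
Base EOQ = sqrt(2*14962*83/6.2) = 632.93 units
Correction = sqrt((6.2+21.0)/21.0) = 1.13809
EOQ* = 632.93 * 1.13809 = 720.3 units

720.3 units


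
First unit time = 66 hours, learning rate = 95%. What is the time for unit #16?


Formula: T_n = T_1 * (learning_rate)^(log2(n)) where learning_rate = rate/100
Doublings = log2(16) = 4
T_n = 66 * 0.95^4
T_n = 66 * 0.8145 = 53.8 hours

53.8 hours


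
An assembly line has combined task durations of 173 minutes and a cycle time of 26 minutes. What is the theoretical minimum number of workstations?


Formula: N_min = ceil(Sum of Task Times / Cycle Time)
N_min = ceil(173 min / 26 min) = ceil(6.6538)
N_min = 7 stations

7


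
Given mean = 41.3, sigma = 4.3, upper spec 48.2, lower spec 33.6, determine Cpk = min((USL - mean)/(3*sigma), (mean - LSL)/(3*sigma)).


Cpu = (48.2 - 41.3) / (3 * 4.3) = 0.53
Cpl = (41.3 - 33.6) / (3 * 4.3) = 0.6
Cpk = min(0.53, 0.6) = 0.53

0.53


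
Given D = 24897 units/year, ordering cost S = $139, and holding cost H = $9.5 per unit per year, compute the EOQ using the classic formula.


Formula: EOQ = sqrt(2 * D * S / H)
Numerator: 2 * 24897 * 139 = 6921366
2DS/H = 6921366 / 9.5 = 728564.8
EOQ = sqrt(728564.8) = 853.6 units

853.6 units


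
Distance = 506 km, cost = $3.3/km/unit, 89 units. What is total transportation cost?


TC = dist * cost * units = 506 * 3.3 * 89 = $148612.20

$148612.20


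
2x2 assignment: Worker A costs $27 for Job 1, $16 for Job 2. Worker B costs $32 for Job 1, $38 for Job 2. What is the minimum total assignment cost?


Option 1: A->1 + B->2 = $27 + $38 = $65
Option 2: A->2 + B->1 = $16 + $32 = $48
Min cost = min($65, $48) = $48

$48


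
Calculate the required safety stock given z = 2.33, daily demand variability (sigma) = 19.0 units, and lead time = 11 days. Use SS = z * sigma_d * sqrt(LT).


Formula: SS = z * sigma_d * sqrt(LT)
sqrt(LT) = sqrt(11) = 3.3166
SS = 2.33 * 19.0 * 3.3166
SS = 146.8 units

146.8 units


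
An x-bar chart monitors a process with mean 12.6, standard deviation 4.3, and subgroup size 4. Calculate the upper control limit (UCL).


UCL = 12.6 + 3 * 4.3 / sqrt(4)

19.05


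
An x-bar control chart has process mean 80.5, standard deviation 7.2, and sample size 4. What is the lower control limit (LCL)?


LCL = 80.5 - 3 * 7.2 / sqrt(4)

69.7


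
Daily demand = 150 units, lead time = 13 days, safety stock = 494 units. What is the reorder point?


Formula: ROP = (Daily Demand * Lead Time) + Safety Stock
Demand during lead time = 150 * 13 = 1950 units
ROP = 1950 + 494 = 2444 units

2444 units


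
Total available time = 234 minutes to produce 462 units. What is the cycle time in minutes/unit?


Formula: CT = Available Time / Number of Units
CT = 234 min / 462 units
CT = 0.51 min/unit

0.51 min/unit
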